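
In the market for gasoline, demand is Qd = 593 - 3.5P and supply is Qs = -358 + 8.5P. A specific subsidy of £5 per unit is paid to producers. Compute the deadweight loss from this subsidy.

Deadweight loss = 2975/96

Pre-subsidy: 593 - 3.5P = -358 + 8.5P gives P* = 79.25, Q* = 315.625.
With the subsidy, sellers receive Ps = Pb + 5 for each unit, where Pb is the price buyers pay.
Supply in terms of Pb becomes Qs = -358 + 8.5(Pb + 5) = -315.5 + 8.5Pb. Setting this equal to demand: 593 - 3.5Pb = -315.5 + 8.5Pb, so Pb = 1817/24.
Sellers receive Ps = 1817/24 + 5 = 1937/24; Q' = 593 − 3.5·(1817/24) = 15745/48.
The subsidy expands output by 15745/48 − 315.625 = 595/48 past the efficient level; on those units the gap between marginal cost and willingness to pay runs from 0 up to 5.
DWL = ½ × 5 × 595/48 = 2975/96.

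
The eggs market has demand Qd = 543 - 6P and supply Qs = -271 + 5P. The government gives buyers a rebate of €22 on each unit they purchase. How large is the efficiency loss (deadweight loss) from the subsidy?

Pre-subsidy: 543 - 6P = -271 + 5P gives P* = 74, Q* = 99.
With the rebate, buyers effectively pay Pb = Ps − 22, where Ps is the price sellers receive.
Demand in terms of Ps becomes Qd = 543 − 6(Ps − 22) = 675 - 6Ps. Setting this equal to supply: 675 - 6Ps = -271 + 5Ps, so Ps = 86.
Buyers pay Pb = 86 − 22 = 64; Q' = -271 + 5·86 = 159.
The subsidy expands output by 159 − 99 = 60 past the efficient level; on those units the gap between marginal cost and willingness to pay runs from 0 up to 22.
DWL = ½ × 22 × 60 = 660.

Deadweight loss = €660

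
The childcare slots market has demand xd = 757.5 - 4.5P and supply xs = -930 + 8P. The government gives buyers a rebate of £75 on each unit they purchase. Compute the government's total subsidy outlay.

Government cost = £27450

Pre-subsidy: 757.5 - 4.5P = -930 + 8P gives P* = 135, x* = 150.
With the rebate, buyers effectively pay Pb = Ps − 75, where Ps is the price sellers receive.
Demand in terms of Ps becomes xd = 757.5 − 4.5(Ps − 75) = 1095 - 4.5Ps. Setting this equal to supply: 1095 - 4.5Ps = -930 + 8Ps, so Ps = 162.
Buyers pay Pb = 162 − 75 = 87; x' = -930 + 8·162 = 366.
Government outlay = subsidy × quantity = 75 × 366 = 27450.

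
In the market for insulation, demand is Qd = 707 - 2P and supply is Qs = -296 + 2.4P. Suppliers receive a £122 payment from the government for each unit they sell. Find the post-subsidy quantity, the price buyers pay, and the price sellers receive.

Pre-subsidy: 707 - 2P = -296 + 2.4P gives P* = 5015/22, Q* = 2762/11.
With the subsidy, sellers receive Ps = Pb + 122 for each unit, where Pb is the price buyers pay.
Supply in terms of Pb becomes Qs = -296 + 2.4(Pb + 122) = -3.2 + 2.4Pb. Setting this equal to demand: 707 - 2Pb = -3.2 + 2.4Pb, so Pb = 3551/22.
Sellers receive Ps = 3551/22 + 122 = 6235/22; Q' = 707 − 2·(3551/22) = 4226/11.

Q' = 4226/11; buyers pay 3551/22; sellers receive 6235/22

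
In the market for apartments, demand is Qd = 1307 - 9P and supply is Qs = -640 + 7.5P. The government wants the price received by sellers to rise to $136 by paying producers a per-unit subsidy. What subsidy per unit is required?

Required subsidy s = $33 per unit

At a seller price of 136, quantity supplied is -640 + 7.5·136 = 380.
Buyers absorb 380 only when they pay Pb with 1307 − 9·Pb = 380, i.e. Pb = 103.
s = Ps − Pb = 136 − 103 = 33.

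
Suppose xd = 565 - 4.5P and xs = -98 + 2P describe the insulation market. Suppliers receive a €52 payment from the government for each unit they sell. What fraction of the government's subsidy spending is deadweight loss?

DWL / government spending = 18/89

Pre-subsidy: 565 - 4.5P = -98 + 2P gives P* = 102, x* = 106.
With the subsidy, sellers receive Ps = Pb + 52 for each unit, where Pb is the price buyers pay.
Supply in terms of Pb becomes xs = -98 + 2(Pb + 52) = 6 + 2Pb. Setting this equal to demand: 565 - 4.5Pb = 6 + 2Pb, so Pb = 86.
Sellers receive Ps = 86 + 52 = 138; x' = 565 − 4.5·86 = 178.
ΔCS = ½(106 + 178)(102 − 86) = 2272; ΔPS = ½(106 + 178)(138 − 102) = 5112.
Government spending = 52 × 178 = 9256.
DWL = ½ × 52 × (178 − 106) = 1872; fraction = 1872 / 9256 = 18/89.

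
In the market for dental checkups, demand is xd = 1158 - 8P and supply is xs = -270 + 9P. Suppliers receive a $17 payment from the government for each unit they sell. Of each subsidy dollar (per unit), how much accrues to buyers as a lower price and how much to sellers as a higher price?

Buyers gain $9 per unit; sellers gain $8 per unit

Pre-subsidy: 1158 - 8P = -270 + 9P gives P* = 84, x* = 486.
With the subsidy, sellers receive Ps = Pb + 17 for each unit, where Pb is the price buyers pay.
Supply in terms of Pb becomes xs = -270 + 9(Pb + 17) = -117 + 9Pb. Setting this equal to demand: 1158 - 8Pb = -117 + 9Pb, so Pb = 75.
Sellers receive Ps = 75 + 17 = 92; x' = 1158 − 8·75 = 558.
Buyers' price falls by P* − Pb = 84 − 75 = 9; sellers' price rises by Ps − P* = 92 − 84 = 8.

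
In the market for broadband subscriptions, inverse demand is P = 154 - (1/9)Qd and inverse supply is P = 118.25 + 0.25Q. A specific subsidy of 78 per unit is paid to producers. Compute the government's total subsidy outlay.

Government cost = 24570

Pre-subsidy: 154 - (1/9)Q = 118.25 + 0.25Q gives Q* = 99 and P* = 143.
With the subsidy, sellers receive Ps = Pb + 78 for each unit, where Pb is the price buyers pay.
On the curves, Pb = 154 - (1/9)Q and Ps = 118.25 + 0.25Q; the wedge Ps − Pb = 78 gives 118.25 + 0.25Q − (154 - (1/9)Q) = 78, so Q' = 315.
Then Pb = 154 − (1/9)·315 = 119 and Ps = 118.25 + 0.25·315 = 197.
Government outlay = subsidy × quantity = 78 × 315 = 24570.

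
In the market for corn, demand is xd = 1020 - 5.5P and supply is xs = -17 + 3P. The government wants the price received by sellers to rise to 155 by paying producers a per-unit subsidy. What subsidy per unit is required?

Required subsidy s = 51 per unit

At a seller price of 155, quantity supplied is -17 + 3·155 = 448.
Buyers absorb 448 only when they pay Pb with 1020 − 5.5·Pb = 448, i.e. Pb = 104.
s = Ps − Pb = 155 − 104 = 51.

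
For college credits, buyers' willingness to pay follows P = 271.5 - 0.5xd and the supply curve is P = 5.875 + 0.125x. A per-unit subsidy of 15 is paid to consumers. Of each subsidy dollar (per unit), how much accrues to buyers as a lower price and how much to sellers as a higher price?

Pre-subsidy: 271.5 - 0.5x = 5.875 + 0.125x gives x* = 425 and P* = 59.
With the rebate, buyers effectively pay Pb = Ps − 15, where Ps is the price sellers receive.
On the curves, Pb = 271.5 - 0.5x and Ps = 5.875 + 0.125x; the wedge Ps − Pb = 15 gives 5.875 + 0.125x − (271.5 - 0.5x) = 15, so x' = 449.
Then Pb = 271.5 − 0.5·449 = 47 and Ps = 5.875 + 0.125·449 = 62.
Buyers' price falls by P* − Pb = 59 − 47 = 12; sellers' price rises by Ps − P* = 62 − 59 = 3.

Buyers gain 12 per unit; sellers gain 3 per unit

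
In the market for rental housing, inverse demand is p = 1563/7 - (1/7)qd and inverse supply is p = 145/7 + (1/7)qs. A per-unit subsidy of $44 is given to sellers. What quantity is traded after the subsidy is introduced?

q' = 863

Pre-subsidy: 1563/7 - (1/7)q = 145/7 + (1/7)q gives q* = 709 and p* = 122.
With the subsidy, sellers receive ps = pb + 44 for each unit, where pb is the price buyers pay.
On the curves, pb = 1563/7 - (1/7)q and ps = 145/7 + (1/7)q; the wedge ps − pb = 44 gives 145/7 + (1/7)q − (1563/7 - (1/7)q) = 44, so q' = 863.
Then pb = 1563/7 − (1/7)·863 = 100 and ps = 145/7 + (1/7)·863 = 144.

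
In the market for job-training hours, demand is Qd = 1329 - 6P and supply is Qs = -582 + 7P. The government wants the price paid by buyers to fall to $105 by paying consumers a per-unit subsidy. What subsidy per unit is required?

At a buyer price of 105, quantity demanded is 1329 − 6·105 = 699.
Sellers supply 699 only when they receive Ps with -582 + 7·Ps = 699, i.e. Ps = 183.
s = Ps − Pb = 183 − 105 = 78.

Required subsidy s = $78 per unit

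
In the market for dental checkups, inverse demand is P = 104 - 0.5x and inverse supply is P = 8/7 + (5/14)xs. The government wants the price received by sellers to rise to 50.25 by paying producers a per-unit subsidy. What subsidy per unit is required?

Required subsidy s = 15 per unit

At a seller price of 50.25, quantity supplied is -3.2 + 2.8·50.25 = 137.5.
Buyers absorb 137.5 only when they pay Pb = 104 − 0.5·137.5 = 35.25.
s = Ps − Pb = 50.25 − 35.25 = 15.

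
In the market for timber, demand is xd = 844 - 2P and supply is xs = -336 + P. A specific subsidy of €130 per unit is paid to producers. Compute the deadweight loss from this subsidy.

Deadweight loss = 16900/3

Pre-subsidy: 844 - 2P = -336 + P gives P* = 1180/3, x* = 172/3.
With the subsidy, sellers receive Ps = Pb + 130 for each unit, where Pb is the price buyers pay.
Supply in terms of Pb becomes xs = -336 + 1(Pb + 130) = -206 + Pb. Setting this equal to demand: 844 - 2Pb = -206 + Pb, so Pb = 350.
Sellers receive Ps = 350 + 130 = 480; x' = 844 − 2·350 = 144.
The subsidy expands output by 144 − 172/3 = 260/3 past the efficient level; on those units the gap between marginal cost and willingness to pay runs from 0 up to 130.
DWL = ½ × 130 × 260/3 = 16900/3.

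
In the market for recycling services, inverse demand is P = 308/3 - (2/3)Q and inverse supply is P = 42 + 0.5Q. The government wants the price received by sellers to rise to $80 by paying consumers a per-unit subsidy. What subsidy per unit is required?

At a seller price of 80, quantity supplied is -84 + 2·80 = 76.
Buyers absorb 76 only when they pay Pb = 308/3 − (2/3)·76 = 52.
s = Ps − Pb = 80 − 52 = 28.

Required subsidy s = $28 per unit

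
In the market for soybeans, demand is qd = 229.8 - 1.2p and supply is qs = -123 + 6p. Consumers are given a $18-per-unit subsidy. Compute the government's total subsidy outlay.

Government cost = $3402

Pre-subsidy: 229.8 - 1.2p = -123 + 6p gives p* = 49, q* = 171.
With the rebate, buyers effectively pay pb = ps − 18, where ps is the price sellers receive.
Demand in terms of ps becomes qd = 229.8 − 1.2(ps − 18) = 251.4 - 1.2ps. Setting this equal to supply: 251.4 - 1.2ps = -123 + 6ps, so ps = 52.
Buyers pay pb = 52 − 18 = 34; q' = -123 + 6·52 = 189.
Government outlay = subsidy × quantity = 18 × 189 = 3402.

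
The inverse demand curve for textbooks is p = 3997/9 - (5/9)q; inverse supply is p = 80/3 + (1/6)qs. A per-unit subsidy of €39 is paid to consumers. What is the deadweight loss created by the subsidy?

Pre-subsidy: 3997/9 - (5/9)q = 80/3 + (1/6)q gives q* = 578 and p* = 123.
With the rebate, buyers effectively pay pb = ps − 39, where ps is the price sellers receive.
On the curves, pb = 3997/9 - (5/9)q and ps = 80/3 + (1/6)q; the wedge ps − pb = 39 gives 80/3 + (1/6)q − (3997/9 - (5/9)q) = 39, so q' = 632.
Then pb = 3997/9 − (5/9)·632 = 93 and ps = 80/3 + (1/6)·632 = 132.
The subsidy expands output by 632 − 578 = 54 past the efficient level; on those units the gap between marginal cost and willingness to pay runs from 0 up to 39.
DWL = ½ × 39 × 54 = 1053.

Deadweight loss = €1053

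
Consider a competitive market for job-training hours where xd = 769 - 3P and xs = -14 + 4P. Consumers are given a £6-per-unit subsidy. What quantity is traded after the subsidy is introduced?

x' = 3106/7

Pre-subsidy: 769 - 3P = -14 + 4P gives P* = 783/7, x* = 3034/7.
With the rebate, buyers effectively pay Pb = Ps − 6, where Ps is the price sellers receive.
Demand in terms of Ps becomes xd = 769 − 3(Ps − 6) = 787 - 3Ps. Setting this equal to supply: 787 - 3Ps = -14 + 4Ps, so Ps = 801/7.
Buyers pay Pb = 801/7 − 6 = 759/7; x' = -14 + 4·(801/7) = 3106/7.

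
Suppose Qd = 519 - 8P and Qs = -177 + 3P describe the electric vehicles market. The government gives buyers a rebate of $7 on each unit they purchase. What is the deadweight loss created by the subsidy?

Deadweight loss = 588/11

Pre-subsidy: 519 - 8P = -177 + 3P gives P* = 696/11, Q* = 141/11.
With the rebate, buyers effectively pay Pb = Ps − 7, where Ps is the price sellers receive.
Demand in terms of Ps becomes Qd = 519 − 8(Ps − 7) = 575 - 8Ps. Setting this equal to supply: 575 - 8Ps = -177 + 3Ps, so Ps = 752/11.
Buyers pay Pb = 752/11 − 7 = 675/11; Q' = -177 + 3·(752/11) = 309/11.
The subsidy expands output by 309/11 − 141/11 = 168/11 past the efficient level; on those units the gap between marginal cost and willingness to pay runs from 0 up to 7.
DWL = ½ × 7 × 168/11 = 588/11.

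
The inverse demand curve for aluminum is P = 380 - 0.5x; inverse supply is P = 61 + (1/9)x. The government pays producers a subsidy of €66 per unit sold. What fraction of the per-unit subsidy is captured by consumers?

Consumer share = 9/11

Pre-subsidy: 380 - 0.5x = 61 + (1/9)x gives x* = 522 and P* = 119.
With the subsidy, sellers receive Ps = Pb + 66 for each unit, where Pb is the price buyers pay.
On the curves, Pb = 380 - 0.5x and Ps = 61 + (1/9)x; the wedge Ps − Pb = 66 gives 61 + (1/9)x − (380 - 0.5x) = 66, so x' = 630.
Then Pb = 380 − 0.5·630 = 65 and Ps = 61 + (1/9)·630 = 131.
Buyers' price falls by P* − Pb = 119 − 65 = 54; sellers' price rises by Ps − P* = 131 − 119 = 12.
So consumers capture 54/66 = 9/11 of each unit of subsidy.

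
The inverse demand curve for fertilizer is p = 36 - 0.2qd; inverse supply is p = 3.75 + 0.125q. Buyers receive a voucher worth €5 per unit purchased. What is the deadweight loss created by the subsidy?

Deadweight loss = 500/13

Pre-subsidy: 36 - 0.2q = 3.75 + 0.125q gives q* = 1290/13 and p* = 210/13.
With the rebate, buyers effectively pay pb = ps − 5, where ps is the price sellers receive.
On the curves, pb = 36 - 0.2q and ps = 3.75 + 0.125q; the wedge ps − pb = 5 gives 3.75 + 0.125q − (36 - 0.2q) = 5, so q' = 1490/13.
Then pb = 36 − 0.2·(1490/13) = 170/13 and ps = 3.75 + 0.125·(1490/13) = 235/13.
The subsidy expands output by 1490/13 − 1290/13 = 200/13 past the efficient level; on those units the gap between marginal cost and willingness to pay runs from 0 up to 5.
DWL = ½ × 5 × 200/13 = 500/13.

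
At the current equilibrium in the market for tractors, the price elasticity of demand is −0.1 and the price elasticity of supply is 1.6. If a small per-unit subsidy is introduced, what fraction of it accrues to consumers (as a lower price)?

Consumer share = 16/17

For a small subsidy around the equilibrium, the benefit split depends on the relative slopes, which at a point are proportional to the elasticities.
Buyer share = εs/(εs + |εd|) = 1.6/(1.6 + 0.1) = 16/17; seller share = |εd|/(εs + |εd|) = 1/17.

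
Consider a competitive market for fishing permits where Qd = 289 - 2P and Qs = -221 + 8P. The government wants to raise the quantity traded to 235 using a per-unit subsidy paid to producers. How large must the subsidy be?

At Q = 235, invert demand for the buyer price: Pb = (289 − 235)/2 = 27; invert supply for the seller price: Ps = (235 − (-221))/8 = 57.
The subsidy must fill the gap: s = Ps − Pb = 57 − 27 = 30.

Required subsidy s = 30 per unit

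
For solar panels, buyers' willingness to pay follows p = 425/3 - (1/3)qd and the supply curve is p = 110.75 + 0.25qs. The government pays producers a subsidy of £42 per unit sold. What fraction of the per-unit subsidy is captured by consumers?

Consumer share = 4/7

Pre-subsidy: 425/3 - (1/3)q = 110.75 + 0.25q gives q* = 53 and p* = 124.
With the subsidy, sellers receive ps = pb + 42 for each unit, where pb is the price buyers pay.
On the curves, pb = 425/3 - (1/3)q and ps = 110.75 + 0.25q; the wedge ps − pb = 42 gives 110.75 + 0.25q − (425/3 - (1/3)q) = 42, so q' = 125.
Then pb = 425/3 − (1/3)·125 = 100 and ps = 110.75 + 0.25·125 = 142.
Buyers' price falls by p* − pb = 124 − 100 = 24; sellers' price rises by ps − p* = 142 − 124 = 18.
So consumers capture 24/42 = 4/7 of each unit of subsidy.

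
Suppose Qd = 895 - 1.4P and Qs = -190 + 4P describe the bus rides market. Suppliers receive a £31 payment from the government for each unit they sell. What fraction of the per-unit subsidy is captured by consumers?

Consumer share = 20/27

Pre-subsidy: 895 - 1.4P = -190 + 4P gives P* = 5425/27, Q* = 16570/27.
With the subsidy, sellers receive Ps = Pb + 31 for each unit, where Pb is the price buyers pay.
Supply in terms of Pb becomes Qs = -190 + 4(Pb + 31) = -66 + 4Pb. Setting this equal to demand: 895 - 1.4Pb = -66 + 4Pb, so Pb = 4805/27.
Sellers receive Ps = 4805/27 + 31 = 5642/27; Q' = 895 − 1.4·(4805/27) = 17438/27.
Buyers' price falls by P* − Pb = 5425/27 − 4805/27 = 620/27; sellers' price rises by Ps − P* = 5642/27 − 5425/27 = 217/27.
So consumers capture (620/27)/31 = 20/27 of each unit of subsidy.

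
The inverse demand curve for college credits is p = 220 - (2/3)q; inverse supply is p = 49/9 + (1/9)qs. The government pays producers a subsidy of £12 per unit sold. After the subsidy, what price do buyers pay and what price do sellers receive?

Pre-subsidy: 220 - (2/3)q = 49/9 + (1/9)q gives q* = 1931/7 and p* = 758/21.
With the subsidy, sellers receive ps = pb + 12 for each unit, where pb is the price buyers pay.
On the curves, pb = 220 - (2/3)q and ps = 49/9 + (1/9)q; the wedge ps − pb = 12 gives 49/9 + (1/9)q − (220 - (2/3)q) = 12, so q' = 2039/7.
Then pb = 220 − (2/3)·(2039/7) = 542/21 and ps = 49/9 + (1/9)·(2039/7) = 794/21.

Buyers pay 542/21; sellers receive 794/21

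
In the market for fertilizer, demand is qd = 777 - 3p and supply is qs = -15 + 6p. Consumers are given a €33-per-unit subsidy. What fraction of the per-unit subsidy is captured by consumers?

Pre-subsidy: 777 - 3p = -15 + 6p gives p* = 88, q* = 513.
With the rebate, buyers effectively pay pb = ps − 33, where ps is the price sellers receive.
Demand in terms of ps becomes qd = 777 − 3(ps − 33) = 876 - 3ps. Setting this equal to supply: 876 - 3ps = -15 + 6ps, so ps = 99.
Buyers pay pb = 99 − 33 = 66; q' = -15 + 6·99 = 579.
Buyers' price falls by p* − pb = 88 − 66 = 22; sellers' price rises by ps − p* = 99 − 88 = 11.
So consumers capture 22/33 = 2/3 of each unit of subsidy.

Consumer share = 2/3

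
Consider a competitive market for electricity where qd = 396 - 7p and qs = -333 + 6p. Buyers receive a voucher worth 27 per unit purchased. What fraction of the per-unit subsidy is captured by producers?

Pre-subsidy: 396 - 7p = -333 + 6p gives p* = 729/13, q* = 45/13.
With the rebate, buyers effectively pay pb = ps − 27, where ps is the price sellers receive.
Demand in terms of ps becomes qd = 396 − 7(ps − 27) = 585 - 7ps. Setting this equal to supply: 585 - 7ps = -333 + 6ps, so ps = 918/13.
Buyers pay pb = 918/13 − 27 = 567/13; q' = -333 + 6·(918/13) = 1179/13.
Buyers' price falls by p* − pb = 729/13 − 567/13 = 162/13; sellers' price rises by ps − p* = 918/13 − 729/13 = 189/13.
So producers capture (189/13)/27 = 7/13 of each unit of subsidy.

Producer share = 7/13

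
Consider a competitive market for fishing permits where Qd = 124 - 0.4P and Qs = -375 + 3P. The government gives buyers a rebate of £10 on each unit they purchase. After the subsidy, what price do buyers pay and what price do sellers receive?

Pre-subsidy: 124 - 0.4P = -375 + 3P gives P* = 2495/17, Q* = 1110/17.
With the rebate, buyers effectively pay Pb = Ps − 10, where Ps is the price sellers receive.
Demand in terms of Ps becomes Qd = 124 − 0.4(Ps − 10) = 128 - 0.4Ps. Setting this equal to supply: 128 - 0.4Ps = -375 + 3Ps, so Ps = 2515/17.
Buyers pay Pb = 2515/17 − 10 = 2345/17; Q' = -375 + 3·(2515/17) = 1170/17.

Buyers pay 2345/17; sellers receive 2515/17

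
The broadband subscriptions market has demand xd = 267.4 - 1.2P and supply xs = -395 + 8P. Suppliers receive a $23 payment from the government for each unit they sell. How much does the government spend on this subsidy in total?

Government cost = $4715

Pre-subsidy: 267.4 - 1.2P = -395 + 8P gives P* = 72, x* = 181.
With the subsidy, sellers receive Ps = Pb + 23 for each unit, where Pb is the price buyers pay.
Supply in terms of Pb becomes xs = -395 + 8(Pb + 23) = -211 + 8Pb. Setting this equal to demand: 267.4 - 1.2Pb = -211 + 8Pb, so Pb = 52.
Sellers receive Ps = 52 + 23 = 75; x' = 267.4 − 1.2·52 = 205.
Government outlay = subsidy × quantity = 23 × 205 = 4715.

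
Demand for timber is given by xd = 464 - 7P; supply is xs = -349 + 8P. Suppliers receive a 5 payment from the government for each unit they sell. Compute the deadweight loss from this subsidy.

Deadweight loss = 140/3

Pre-subsidy: 464 - 7P = -349 + 8P gives P* = 54.2, x* = 84.6.
With the subsidy, sellers receive Ps = Pb + 5 for each unit, where Pb is the price buyers pay.
Supply in terms of Pb becomes xs = -349 + 8(Pb + 5) = -309 + 8Pb. Setting this equal to demand: 464 - 7Pb = -309 + 8Pb, so Pb = 773/15.
Sellers receive Ps = 773/15 + 5 = 848/15; x' = 464 − 7·(773/15) = 1549/15.
The subsidy expands output by 1549/15 − 84.6 = 56/3 past the efficient level; on those units the gap between marginal cost and willingness to pay runs from 0 up to 5.
DWL = ½ × 5 × 56/3 = 140/3.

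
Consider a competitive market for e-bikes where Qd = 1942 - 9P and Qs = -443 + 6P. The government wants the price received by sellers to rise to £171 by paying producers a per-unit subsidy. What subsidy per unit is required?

Required subsidy s = £20 per unit

At a seller price of 171, quantity supplied is -443 + 6·171 = 583.
Buyers absorb 583 only when they pay Pb with 1942 − 9·Pb = 583, i.e. Pb = 151.
s = Ps − Pb = 171 − 151 = 20.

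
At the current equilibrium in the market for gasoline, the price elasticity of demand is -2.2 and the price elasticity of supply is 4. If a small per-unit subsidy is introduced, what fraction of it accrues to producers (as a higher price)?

For a small subsidy around the equilibrium, the benefit split depends on the relative slopes, which at a point are proportional to the elasticities.
Buyer share = εs/(εs + |εd|) = 4/(4 + 2.2) = 20/31; seller share = |εd|/(εs + |εd|) = 11/31.
So producers capture 11/31 of the subsidy.

Producer share = 11/31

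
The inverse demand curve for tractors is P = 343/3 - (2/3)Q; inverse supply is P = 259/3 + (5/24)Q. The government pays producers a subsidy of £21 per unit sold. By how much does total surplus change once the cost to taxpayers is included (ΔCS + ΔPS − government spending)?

Pre-subsidy: 343/3 - (2/3)Q = 259/3 + (5/24)Q gives Q* = 32 and P* = 93.
With the subsidy, sellers receive Ps = Pb + 21 for each unit, where Pb is the price buyers pay.
On the curves, Pb = 343/3 - (2/3)Q and Ps = 259/3 + (5/24)Q; the wedge Ps − Pb = 21 gives 259/3 + (5/24)Q − (343/3 - (2/3)Q) = 21, so Q' = 56.
Then Pb = 343/3 − (2/3)·56 = 77 and Ps = 259/3 + (5/24)·56 = 98.
ΔCS = ½(32 + 56)(93 − 77) = 704; ΔPS = ½(32 + 56)(98 − 93) = 220.
Government spending = 21 × 56 = 1176.
Net change = 704 + 220 − 1176 = -252. The loss equals the DWL triangle ½·21·24.

Net change in total surplus = -£252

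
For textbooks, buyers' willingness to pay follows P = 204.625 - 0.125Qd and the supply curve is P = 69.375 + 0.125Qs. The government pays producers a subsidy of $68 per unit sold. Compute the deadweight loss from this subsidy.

Deadweight loss = $9248

Pre-subsidy: 204.625 - 0.125Q = 69.375 + 0.125Q gives Q* = 541 and P* = 137.
With the subsidy, sellers receive Ps = Pb + 68 for each unit, where Pb is the price buyers pay.
On the curves, Pb = 204.625 - 0.125Q and Ps = 69.375 + 0.125Q; the wedge Ps − Pb = 68 gives 69.375 + 0.125Q − (204.625 - 0.125Q) = 68, so Q' = 813.
Then Pb = 204.625 − 0.125·813 = 103 and Ps = 69.375 + 0.125·813 = 171.
The subsidy expands output by 813 − 541 = 272 past the efficient level; on those units the gap between marginal cost and willingness to pay runs from 0 up to 68.
DWL = ½ × 68 × 272 = 9248.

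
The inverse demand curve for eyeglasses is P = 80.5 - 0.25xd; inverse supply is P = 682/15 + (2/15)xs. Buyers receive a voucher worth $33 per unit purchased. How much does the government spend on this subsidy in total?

Government cost = 134706/23

Pre-subsidy: 80.5 - 0.25x = 682/15 + (2/15)x gives x* = 2102/23 and P* = 1326/23.
With the rebate, buyers effectively pay Pb = Ps − 33, where Ps is the price sellers receive.
On the curves, Pb = 80.5 - 0.25x and Ps = 682/15 + (2/15)x; the wedge Ps − Pb = 33 gives 682/15 + (2/15)x − (80.5 - 0.25x) = 33, so x' = 4082/23.
Then Pb = 80.5 − 0.25·(4082/23) = 831/23 and Ps = 682/15 + (2/15)·(4082/23) = 1590/23.
Government outlay = subsidy × quantity = 33 × 4082/23 = 134706/23.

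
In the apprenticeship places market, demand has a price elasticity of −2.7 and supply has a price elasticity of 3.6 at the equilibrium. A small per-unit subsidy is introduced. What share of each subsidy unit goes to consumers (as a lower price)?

Consumer share = 4/7

For a small subsidy around the equilibrium, the benefit split depends on the relative slopes, which at a point are proportional to the elasticities.
Buyer share = εs/(εs + |εd|) = 3.6/(3.6 + 2.7) = 4/7; seller share = |εd|/(εs + |εd|) = 3/7.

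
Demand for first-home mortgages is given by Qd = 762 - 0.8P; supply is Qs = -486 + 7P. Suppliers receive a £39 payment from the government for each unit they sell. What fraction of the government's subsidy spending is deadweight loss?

Pre-subsidy: 762 - 0.8P = -486 + 7P gives P* = 160, Q* = 634.
With the subsidy, sellers receive Ps = Pb + 39 for each unit, where Pb is the price buyers pay.
Supply in terms of Pb becomes Qs = -486 + 7(Pb + 39) = -213 + 7Pb. Setting this equal to demand: 762 - 0.8Pb = -213 + 7Pb, so Pb = 125.
Sellers receive Ps = 125 + 39 = 164; Q' = 762 − 0.8·125 = 662.
ΔCS = ½(634 + 662)(160 − 125) = 22680; ΔPS = ½(634 + 662)(164 − 160) = 2592.
Government spending = 39 × 662 = 25818.
DWL = ½ × 39 × (662 − 634) = 546; fraction = 546 / 25818 = 7/331.

DWL / government spending = 7/331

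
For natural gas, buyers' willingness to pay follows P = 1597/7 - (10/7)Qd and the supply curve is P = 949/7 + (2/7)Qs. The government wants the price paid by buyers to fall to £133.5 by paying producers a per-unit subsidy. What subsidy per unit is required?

Required subsidy s = £21 per unit

At a buyer price of 133.5, quantity demanded is 159.7 − 0.7·133.5 = 66.25.
Sellers supply 66.25 only when they receive Ps = 949/7 + (2/7)·66.25 = 154.5.
s = Ps − Pb = 154.5 − 133.5 = 21.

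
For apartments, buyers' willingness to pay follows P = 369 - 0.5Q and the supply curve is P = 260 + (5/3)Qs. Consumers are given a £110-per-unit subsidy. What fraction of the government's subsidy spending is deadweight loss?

DWL / government spending = 55/219

Pre-subsidy: 369 - 0.5Q = 260 + (5/3)Q gives Q* = 654/13 and P* = 4470/13.
With the rebate, buyers effectively pay Pb = Ps − 110, where Ps is the price sellers receive.
On the curves, Pb = 369 - 0.5Q and Ps = 260 + (5/3)Q; the wedge Ps − Pb = 110 gives 260 + (5/3)Q − (369 - 0.5Q) = 110, so Q' = 1314/13.
Then Pb = 369 − 0.5·(1314/13) = 4140/13 and Ps = 260 + (5/3)·(1314/13) = 5570/13.
ΔCS = ½(654/13 + 1314/13)(4470/13 − 4140/13) = 324720/169; ΔPS = ½(654/13 + 1314/13)(5570/13 − 4470/13) = 1082400/169.
Government spending = 110 × 1314/13 = 144540/13.
DWL = ½ × 110 × (1314/13 − 654/13) = 36300/13; fraction = (36300/13) / (144540/13) = 55/219.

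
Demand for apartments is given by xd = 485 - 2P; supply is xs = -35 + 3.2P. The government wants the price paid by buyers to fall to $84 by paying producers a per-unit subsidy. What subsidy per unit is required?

Required subsidy s = $26 per unit

At a buyer price of 84, quantity demanded is 485 − 2·84 = 317.
Sellers supply 317 only when they receive Ps with -35 + 3.2·Ps = 317, i.e. Ps = 110.
s = Ps − Pb = 110 − 84 = 26.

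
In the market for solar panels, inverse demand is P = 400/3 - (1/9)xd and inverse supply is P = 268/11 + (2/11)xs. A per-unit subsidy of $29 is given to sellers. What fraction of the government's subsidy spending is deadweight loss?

DWL / government spending = 33/314

Pre-subsidy: 400/3 - (1/9)x = 268/11 + (2/11)x gives x* = 372 and P* = 92.
With the subsidy, sellers receive Ps = Pb + 29 for each unit, where Pb is the price buyers pay.
On the curves, Pb = 400/3 - (1/9)x and Ps = 268/11 + (2/11)x; the wedge Ps − Pb = 29 gives 268/11 + (2/11)x − (400/3 - (1/9)x) = 29, so x' = 471.
Then Pb = 400/3 − (1/9)·471 = 81 and Ps = 268/11 + (2/11)·471 = 110.
ΔCS = ½(372 + 471)(92 − 81) = 4636.5; ΔPS = ½(372 + 471)(110 − 92) = 7587.
Government spending = 29 × 471 = 13659.
DWL = ½ × 29 × (471 − 372) = 1435.5; fraction = 1435.5 / 13659 = 33/314.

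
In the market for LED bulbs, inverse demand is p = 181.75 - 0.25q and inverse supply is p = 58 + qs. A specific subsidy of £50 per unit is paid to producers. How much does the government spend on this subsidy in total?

Pre-subsidy: 181.75 - 0.25q = 58 + q gives q* = 99 and p* = 157.
With the subsidy, sellers receive ps = pb + 50 for each unit, where pb is the price buyers pay.
On the curves, pb = 181.75 - 0.25q and ps = 58 + q; the wedge ps − pb = 50 gives 58 + q − (181.75 - 0.25q) = 50, so q' = 139.
Then pb = 181.75 − 0.25·139 = 147 and ps = 58 + 1·139 = 197.
Government outlay = subsidy × quantity = 50 × 139 = 6950.

Government cost = £6950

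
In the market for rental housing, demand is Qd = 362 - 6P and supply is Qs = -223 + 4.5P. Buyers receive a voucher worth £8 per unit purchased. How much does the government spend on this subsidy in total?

Government cost = 2704/7

Pre-subsidy: 362 - 6P = -223 + 4.5P gives P* = 390/7, Q* = 194/7.
With the rebate, buyers effectively pay Pb = Ps − 8, where Ps is the price sellers receive.
Demand in terms of Ps becomes Qd = 362 − 6(Ps − 8) = 410 - 6Ps. Setting this equal to supply: 410 - 6Ps = -223 + 4.5Ps, so Ps = 422/7.
Buyers pay Pb = 422/7 − 8 = 366/7; Q' = -223 + 4.5·(422/7) = 338/7.
Government outlay = subsidy × quantity = 8 × 338/7 = 2704/7.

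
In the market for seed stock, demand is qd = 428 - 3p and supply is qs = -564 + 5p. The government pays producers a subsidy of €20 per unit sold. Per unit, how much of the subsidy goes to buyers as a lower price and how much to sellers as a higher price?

Buyers gain €12.5 per unit; sellers gain €7.5 per unit

Pre-subsidy: 428 - 3p = -564 + 5p gives p* = 124, q* = 56.
With the subsidy, sellers receive ps = pb + 20 for each unit, where pb is the price buyers pay.
Supply in terms of pb becomes qs = -564 + 5(pb + 20) = -464 + 5pb. Setting this equal to demand: 428 - 3pb = -464 + 5pb, so pb = 111.5.
Sellers receive ps = 111.5 + 20 = 131.5; q' = 428 − 3·111.5 = 93.5.
Buyers' price falls by p* − pb = 124 − 111.5 = 12.5; sellers' price rises by ps − p* = 131.5 − 124 = 7.5.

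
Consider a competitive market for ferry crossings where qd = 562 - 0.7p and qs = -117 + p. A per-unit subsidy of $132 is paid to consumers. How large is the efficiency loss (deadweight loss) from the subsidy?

Pre-subsidy: 562 - 0.7p = -117 + p gives p* = 6790/17, q* = 4801/17.
With the rebate, buyers effectively pay pb = ps − 132, where ps is the price sellers receive.
Demand in terms of ps becomes qd = 562 − 0.7(ps − 132) = 654.4 - 0.7ps. Setting this equal to supply: 654.4 - 0.7ps = -117 + ps, so ps = 7714/17.
Buyers pay pb = 7714/17 − 132 = 5470/17; q' = -117 + 1·(7714/17) = 5725/17.
The subsidy expands output by 5725/17 − 4801/17 = 924/17 past the efficient level; on those units the gap between marginal cost and willingness to pay runs from 0 up to 132.
DWL = ½ × 132 × 924/17 = 60984/17.

Deadweight loss = 60984/17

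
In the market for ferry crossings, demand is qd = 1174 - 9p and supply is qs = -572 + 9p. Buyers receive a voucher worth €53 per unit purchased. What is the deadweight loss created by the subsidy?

Pre-subsidy: 1174 - 9p = -572 + 9p gives p* = 97, q* = 301.
With the rebate, buyers effectively pay pb = ps − 53, where ps is the price sellers receive.
Demand in terms of ps becomes qd = 1174 − 9(ps − 53) = 1651 - 9ps. Setting this equal to supply: 1651 - 9ps = -572 + 9ps, so ps = 123.5.
Buyers pay pb = 123.5 − 53 = 70.5; q' = -572 + 9·123.5 = 539.5.
The subsidy expands output by 539.5 − 301 = 238.5 past the efficient level; on those units the gap between marginal cost and willingness to pay runs from 0 up to 53.
DWL = ½ × 53 × 238.5 = 6320.25.

Deadweight loss = €6320.25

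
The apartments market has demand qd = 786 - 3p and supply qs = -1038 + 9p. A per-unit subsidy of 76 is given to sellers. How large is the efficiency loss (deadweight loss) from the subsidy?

Pre-subsidy: 786 - 3p = -1038 + 9p gives p* = 152, q* = 330.
With the subsidy, sellers receive ps = pb + 76 for each unit, where pb is the price buyers pay.
Supply in terms of pb becomes qs = -1038 + 9(pb + 76) = -354 + 9pb. Setting this equal to demand: 786 - 3pb = -354 + 9pb, so pb = 95.
Sellers receive ps = 95 + 76 = 171; q' = 786 − 3·95 = 501.
The subsidy expands output by 501 − 330 = 171 past the efficient level; on those units the gap between marginal cost and willingness to pay runs from 0 up to 76.
DWL = ½ × 76 × 171 = 6498.

Deadweight loss = 6498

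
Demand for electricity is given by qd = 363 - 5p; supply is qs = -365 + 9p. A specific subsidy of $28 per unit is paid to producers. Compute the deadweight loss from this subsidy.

Deadweight loss = $1260

Pre-subsidy: 363 - 5p = -365 + 9p gives p* = 52, q* = 103.
With the subsidy, sellers receive ps = pb + 28 for each unit, where pb is the price buyers pay.
Supply in terms of pb becomes qs = -365 + 9(pb + 28) = -113 + 9pb. Setting this equal to demand: 363 - 5pb = -113 + 9pb, so pb = 34.
Sellers receive ps = 34 + 28 = 62; q' = 363 − 5·34 = 193.
The subsidy expands output by 193 − 103 = 90 past the efficient level; on those units the gap between marginal cost and willingness to pay runs from 0 up to 28.
DWL = ½ × 28 × 90 = 1260.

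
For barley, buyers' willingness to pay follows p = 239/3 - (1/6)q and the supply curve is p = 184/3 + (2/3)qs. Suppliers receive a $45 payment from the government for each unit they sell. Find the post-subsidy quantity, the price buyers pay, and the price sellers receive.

Pre-subsidy: 239/3 - (1/6)q = 184/3 + (2/3)q gives q* = 22 and p* = 76.
With the subsidy, sellers receive ps = pb + 45 for each unit, where pb is the price buyers pay.
On the curves, pb = 239/3 - (1/6)q and ps = 184/3 + (2/3)q; the wedge ps − pb = 45 gives 184/3 + (2/3)q − (239/3 - (1/6)q) = 45, so q' = 76.
Then pb = 239/3 − (1/6)·76 = 67 and ps = 184/3 + (2/3)·76 = 112.

q' = 76; buyers pay $67; sellers receive $112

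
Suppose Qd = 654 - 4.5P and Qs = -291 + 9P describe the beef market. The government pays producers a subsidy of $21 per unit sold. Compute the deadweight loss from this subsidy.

Pre-subsidy: 654 - 4.5P = -291 + 9P gives P* = 70, Q* = 339.
With the subsidy, sellers receive Ps = Pb + 21 for each unit, where Pb is the price buyers pay.
Supply in terms of Pb becomes Qs = -291 + 9(Pb + 21) = -102 + 9Pb. Setting this equal to demand: 654 - 4.5Pb = -102 + 9Pb, so Pb = 56.
Sellers receive Ps = 56 + 21 = 77; Q' = 654 − 4.5·56 = 402.
The subsidy expands output by 402 − 339 = 63 past the efficient level; on those units the gap between marginal cost and willingness to pay runs from 0 up to 21.
DWL = ½ × 21 × 63 = 661.5.

Deadweight loss = $661.5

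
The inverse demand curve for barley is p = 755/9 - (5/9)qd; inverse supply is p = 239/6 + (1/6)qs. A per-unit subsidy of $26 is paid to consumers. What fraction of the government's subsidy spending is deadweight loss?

Pre-subsidy: 755/9 - (5/9)q = 239/6 + (1/6)q gives q* = 61 and p* = 50.
With the rebate, buyers effectively pay pb = ps − 26, where ps is the price sellers receive.
On the curves, pb = 755/9 - (5/9)q and ps = 239/6 + (1/6)q; the wedge ps − pb = 26 gives 239/6 + (1/6)q − (755/9 - (5/9)q) = 26, so q' = 97.
Then pb = 755/9 − (5/9)·97 = 30 and ps = 239/6 + (1/6)·97 = 56.
ΔCS = ½(61 + 97)(50 − 30) = 1580; ΔPS = ½(61 + 97)(56 − 50) = 474.
Government spending = 26 × 97 = 2522.
DWL = ½ × 26 × (97 − 61) = 468; fraction = 468 / 2522 = 18/97.

DWL / government spending = 18/97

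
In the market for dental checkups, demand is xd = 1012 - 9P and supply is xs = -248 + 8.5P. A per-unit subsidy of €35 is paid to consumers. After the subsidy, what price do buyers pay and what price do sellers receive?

Buyers pay €55; sellers receive €90

Pre-subsidy: 1012 - 9P = -248 + 8.5P gives P* = 72, x* = 364.
With the rebate, buyers effectively pay Pb = Ps − 35, where Ps is the price sellers receive.
Demand in terms of Ps becomes xd = 1012 − 9(Ps − 35) = 1327 - 9Ps. Setting this equal to supply: 1327 - 9Ps = -248 + 8.5Ps, so Ps = 90.
Buyers pay Pb = 90 − 35 = 55; x' = -248 + 8.5·90 = 517.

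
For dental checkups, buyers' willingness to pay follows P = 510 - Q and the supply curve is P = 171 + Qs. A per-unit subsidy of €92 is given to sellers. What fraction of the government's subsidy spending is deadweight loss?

DWL / government spending = 46/431

Pre-subsidy: 510 - Q = 171 + Q gives Q* = 169.5 and P* = 340.5.
With the subsidy, sellers receive Ps = Pb + 92 for each unit, where Pb is the price buyers pay.
On the curves, Pb = 510 - Q and Ps = 171 + Q; the wedge Ps − Pb = 92 gives 171 + Q − (510 - Q) = 92, so Q' = 215.5.
Then Pb = 510 − 1·215.5 = 294.5 and Ps = 171 + 1·215.5 = 386.5.
ΔCS = ½(169.5 + 215.5)(340.5 − 294.5) = 8855; ΔPS = ½(169.5 + 215.5)(386.5 − 340.5) = 8855.
Government spending = 92 × 215.5 = 19826.
DWL = ½ × 92 × (215.5 − 169.5) = 2116; fraction = 2116 / 19826 = 46/431.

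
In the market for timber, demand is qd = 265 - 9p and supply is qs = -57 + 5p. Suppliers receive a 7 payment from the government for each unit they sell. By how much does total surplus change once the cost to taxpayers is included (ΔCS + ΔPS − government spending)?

Pre-subsidy: 265 - 9p = -57 + 5p gives p* = 23, q* = 58.
With the subsidy, sellers receive ps = pb + 7 for each unit, where pb is the price buyers pay.
Supply in terms of pb becomes qs = -57 + 5(pb + 7) = -22 + 5pb. Setting this equal to demand: 265 - 9pb = -22 + 5pb, so pb = 20.5.
Sellers receive ps = 20.5 + 7 = 27.5; q' = 265 − 9·20.5 = 80.5.
ΔCS = ½(58 + 80.5)(23 − 20.5) = 173.125; ΔPS = ½(58 + 80.5)(27.5 − 23) = 311.625.
Government spending = 7 × 80.5 = 563.5.
Net change = 173.125 + 311.625 − 563.5 = -78.75. The loss equals the DWL triangle ½·7·22.5.

Net change in total surplus = -78.75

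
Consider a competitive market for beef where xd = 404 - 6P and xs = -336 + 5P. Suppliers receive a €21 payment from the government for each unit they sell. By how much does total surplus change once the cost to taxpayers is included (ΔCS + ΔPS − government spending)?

Pre-subsidy: 404 - 6P = -336 + 5P gives P* = 740/11, x* = 4/11.
With the subsidy, sellers receive Ps = Pb + 21 for each unit, where Pb is the price buyers pay.
Supply in terms of Pb becomes xs = -336 + 5(Pb + 21) = -231 + 5Pb. Setting this equal to demand: 404 - 6Pb = -231 + 5Pb, so Pb = 635/11.
Sellers receive Ps = 635/11 + 21 = 866/11; x' = 404 − 6·(635/11) = 634/11.
ΔCS = ½(4/11 + 634/11)(740/11 − 635/11) = 3045/11; ΔPS = ½(4/11 + 634/11)(866/11 − 740/11) = 3654/11.
Government spending = 21 × 634/11 = 13314/11.
Net change = 3045/11 + 3654/11 − 13314/11 = -6615/11. The loss equals the DWL triangle ½·21·630/11.

Net change in total surplus = -6615/11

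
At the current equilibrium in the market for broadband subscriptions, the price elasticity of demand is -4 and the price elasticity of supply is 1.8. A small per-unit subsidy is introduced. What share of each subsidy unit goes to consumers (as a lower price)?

Consumer share = 9/29

For a small subsidy around the equilibrium, the benefit split depends on the relative slopes, which at a point are proportional to the elasticities.
Buyer share = εs/(εs + |εd|) = 1.8/(1.8 + 4) = 9/29; seller share = |εd|/(εs + |εd|) = 20/29.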